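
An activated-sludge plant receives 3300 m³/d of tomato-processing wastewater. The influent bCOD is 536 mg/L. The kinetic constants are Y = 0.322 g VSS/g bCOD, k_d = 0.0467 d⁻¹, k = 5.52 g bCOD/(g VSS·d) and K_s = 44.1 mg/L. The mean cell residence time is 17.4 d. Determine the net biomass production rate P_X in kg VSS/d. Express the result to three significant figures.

P_X ≈ 313 kg VSS/d

From the Monod/SRT balance for a CMAS, S = K_s·(1+k_d θ_c)/[θ_c·(Y k − k_d) − 1] = 44.1 × (1 + 0.0467 × 17.4) / [17.4 × (0.322 × 5.52 − 0.0467) − 1] = 79.93 / 29.11 = 2.745 mg/L.
Correct the yield for decay: Y_obs = Y/(1 + k_d θ_c) = 0.322 / (1 + 0.0467 × 17.4) = 0.322 / 1.813 = 0.1776.
Mass of bCOD removed per day: Q(S₀ − S) = 3300 × 533.2 g/m³ = 1760 kg/d.
P_X = Y_obs · Q(S₀ − S) = 0.1776 × 1760 = 312.6 kg VSS/d.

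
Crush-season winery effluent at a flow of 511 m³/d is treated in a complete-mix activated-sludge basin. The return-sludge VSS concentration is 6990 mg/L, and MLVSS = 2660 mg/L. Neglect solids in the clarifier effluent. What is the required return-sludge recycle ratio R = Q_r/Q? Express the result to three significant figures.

Solids balance on the clarifier gives (1+R)X = R·X_r, so R = X/(X_r − X) = 2660 / (6990 − 2660) = 0.6143.

R ≈ 0.614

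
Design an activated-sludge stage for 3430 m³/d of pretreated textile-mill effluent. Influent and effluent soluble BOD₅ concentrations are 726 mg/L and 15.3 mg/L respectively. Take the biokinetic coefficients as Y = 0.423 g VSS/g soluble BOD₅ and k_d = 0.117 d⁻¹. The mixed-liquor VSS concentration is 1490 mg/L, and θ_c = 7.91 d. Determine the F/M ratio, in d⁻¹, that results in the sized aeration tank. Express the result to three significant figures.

F/M ≈ 0.588 d⁻¹

Steady-state biomass mass balance: V·X·(1 + k_d·θ_c) = Y·Q·(S₀ − S)·θ_c, so V = 0.423 × 3430 × (726 − 15.3) × 7.91 / [1490 × (1 + 0.117 × 7.91)] = 8.16×10^6 / 2869 = 2843 m³.
Food-to-microorganism ratio F/M = Q S₀ / (V X) = 3430 × 726 / (2843 × 1490) = 0.5879 d⁻¹.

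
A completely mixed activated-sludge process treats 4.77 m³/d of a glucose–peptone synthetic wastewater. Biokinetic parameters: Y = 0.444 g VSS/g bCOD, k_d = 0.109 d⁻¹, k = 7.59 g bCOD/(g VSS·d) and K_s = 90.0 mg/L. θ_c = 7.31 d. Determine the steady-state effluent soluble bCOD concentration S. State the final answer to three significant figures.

For a completely mixed reactor with recycle the Lawrence–McCarty relation gives S = K_s·(1 + k_d·θ_c) / [θ_c·(Y·k − k_d) − 1] = 90.0 × (1 + 0.109 × 7.31) / [7.31 × (0.444 × 7.59 − 0.109) − 1] = 161.7 / 22.84 = 7.081 mg/L.

S ≈ 7.08 mg/L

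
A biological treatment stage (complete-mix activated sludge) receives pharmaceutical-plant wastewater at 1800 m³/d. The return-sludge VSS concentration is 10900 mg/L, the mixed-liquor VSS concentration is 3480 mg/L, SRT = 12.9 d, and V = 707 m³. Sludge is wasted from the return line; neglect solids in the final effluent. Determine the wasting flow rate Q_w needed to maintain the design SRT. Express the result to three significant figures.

Q_w ≈ 17.5 m³/d

Wasting from the return line (neglecting effluent solids): Q_w = V·X / (θ_c·X_r) = 707.0 × 3480 / (12.9 × 10900) = 17.50 m³/d.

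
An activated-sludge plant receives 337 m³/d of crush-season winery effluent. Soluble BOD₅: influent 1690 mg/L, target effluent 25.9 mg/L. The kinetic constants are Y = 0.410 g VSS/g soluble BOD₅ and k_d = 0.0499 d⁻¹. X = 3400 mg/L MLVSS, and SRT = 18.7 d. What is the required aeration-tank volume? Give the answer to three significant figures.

V ≈ 654 m³

Steady-state biomass mass balance: V·X·(1 + k_d·θ_c) = Y·Q·(S₀ − S)·θ_c, so V = 0.410 × 337 × (1690 − 25.9) × 18.7 / [3400 × (1 + 0.0499 × 18.7)] = 4.3×10^6 / 6573 = 654.2 m³.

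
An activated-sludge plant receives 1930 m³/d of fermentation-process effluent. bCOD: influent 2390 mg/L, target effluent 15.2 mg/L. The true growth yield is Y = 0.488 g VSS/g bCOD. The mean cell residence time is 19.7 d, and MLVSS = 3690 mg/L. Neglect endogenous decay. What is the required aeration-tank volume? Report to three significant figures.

With k_d = 0 the design equation reduces to V = Y Q (S₀−S) θ_c / X = 0.488 × 1930 × (2390 − 15.2) × 19.7 / 3690 = 11941 m³.

V ≈ 11900 m³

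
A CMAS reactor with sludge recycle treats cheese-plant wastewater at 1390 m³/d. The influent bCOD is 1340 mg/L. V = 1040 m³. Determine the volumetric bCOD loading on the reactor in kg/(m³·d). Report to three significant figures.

L_v ≈ 1.79 kg bCOD/(m³·d)

Applied bCOD load per unit volume = Q·S₀/V = (1390 × 1340/1000)/1040 = 1.791 kg bCOD·m⁻³·d⁻¹.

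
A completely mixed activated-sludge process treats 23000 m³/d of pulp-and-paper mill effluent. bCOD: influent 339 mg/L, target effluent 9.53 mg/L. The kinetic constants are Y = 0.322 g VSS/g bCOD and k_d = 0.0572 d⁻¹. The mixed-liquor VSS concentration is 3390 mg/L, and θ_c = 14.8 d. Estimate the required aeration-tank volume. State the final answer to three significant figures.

V ≈ 5770 m³

Rearranging the biomass balance for a CMAS with decay, V = Y·Q·ΔS·θ_c / [X·(1+k_d θ_c)] = 0.322 × 23000 × (339 − 9.53) × 14.8 / [3390 × (1 + 0.0572 × 14.8)] = 3.61×10^7 / 6260 = 5769 m³.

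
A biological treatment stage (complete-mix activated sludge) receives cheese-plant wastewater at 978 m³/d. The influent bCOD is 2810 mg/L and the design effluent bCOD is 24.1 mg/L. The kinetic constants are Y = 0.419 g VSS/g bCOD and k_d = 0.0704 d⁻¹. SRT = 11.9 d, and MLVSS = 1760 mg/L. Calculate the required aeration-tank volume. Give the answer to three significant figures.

From the SRT design equation V = Y Q (S₀−S) θ_c / [X (1 + k_d θ_c)] = 0.419 × 978 × (2810 − 24.1) × 11.9 / [1760 × (1 + 0.0704 × 11.9)] = 1.36×10^7 / 3234 = 4200 m³.

V ≈ 4200 m³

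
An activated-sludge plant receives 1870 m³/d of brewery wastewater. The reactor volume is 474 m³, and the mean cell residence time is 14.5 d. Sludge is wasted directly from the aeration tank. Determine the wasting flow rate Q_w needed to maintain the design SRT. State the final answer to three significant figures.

Wasting from the aeration tank: Q_w = V / θ_c = 474.0 / 14.5 = 32.69 m³/d.

Q_w ≈ 32.7 m³/d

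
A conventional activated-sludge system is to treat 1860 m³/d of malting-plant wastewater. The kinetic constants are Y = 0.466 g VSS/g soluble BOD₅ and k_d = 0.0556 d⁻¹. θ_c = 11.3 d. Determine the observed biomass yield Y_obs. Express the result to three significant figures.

Observed yield with endogenous decay: Y_obs = Y / (1 + k_d·θ_c) = 0.466 / (1 + 0.0556 × 11.3) = 0.466 / 1.628 = 0.2862 g VSS/g soluble BOD₅.

Y_obs ≈ 0.286 g VSS/g soluble BOD₅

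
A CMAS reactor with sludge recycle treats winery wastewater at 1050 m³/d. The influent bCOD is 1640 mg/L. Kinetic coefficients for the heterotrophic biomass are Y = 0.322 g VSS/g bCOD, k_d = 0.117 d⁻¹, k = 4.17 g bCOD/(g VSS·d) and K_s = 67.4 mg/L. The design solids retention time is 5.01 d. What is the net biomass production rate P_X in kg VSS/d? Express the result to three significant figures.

For a completely mixed reactor with recycle the Lawrence–McCarty relation gives S = K_s·(1 + k_d·θ_c) / [θ_c·(Y·k − k_d) − 1] = 67.4 × (1 + 0.117 × 5.01) / [5.01 × (0.322 × 4.17 − 0.117) − 1] = 106.9 / 5.141 = 20.80 mg/L.
Correct the yield for decay: Y_obs = Y/(1 + k_d θ_c) = 0.322 / (1 + 0.117 × 5.01) = 0.322 / 1.586 = 0.2030.
Substrate removed = Q·(S₀ − S) = 1050 m³/d × (1640 − 20.8) g/m³ = 1.7×10^6 g/d = 1700 kg/d.
Net biomass production P_X = Y_obs × Q·(S₀ − S) = 0.2030 × 1700 = 345.1 kg VSS/d.

P_X ≈ 345 kg VSS/d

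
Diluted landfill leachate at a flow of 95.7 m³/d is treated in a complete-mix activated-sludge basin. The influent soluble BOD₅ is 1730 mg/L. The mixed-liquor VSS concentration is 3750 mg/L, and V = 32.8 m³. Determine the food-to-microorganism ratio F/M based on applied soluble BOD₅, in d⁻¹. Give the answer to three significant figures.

F/M ≈ 1.35 d⁻¹

F/M = applied load / biomass = Q·S₀/(V·X) = 95.7 × 1730 / (32.80 × 3750) = 1.346 d⁻¹.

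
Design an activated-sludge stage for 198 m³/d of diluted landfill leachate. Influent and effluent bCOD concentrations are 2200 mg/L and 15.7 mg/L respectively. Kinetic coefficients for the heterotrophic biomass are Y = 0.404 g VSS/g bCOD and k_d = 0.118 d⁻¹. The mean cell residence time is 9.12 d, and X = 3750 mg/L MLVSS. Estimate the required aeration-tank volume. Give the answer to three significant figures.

Steady-state biomass mass balance: V·X·(1 + k_d·θ_c) = Y·Q·(S₀ − S)·θ_c, so V = 0.404 × 198 × (2200 − 15.7) × 9.12 / [3750 × (1 + 0.118 × 9.12)] = 1.59×10^6 / 7786 = 204.7 m³.

V ≈ 205 m³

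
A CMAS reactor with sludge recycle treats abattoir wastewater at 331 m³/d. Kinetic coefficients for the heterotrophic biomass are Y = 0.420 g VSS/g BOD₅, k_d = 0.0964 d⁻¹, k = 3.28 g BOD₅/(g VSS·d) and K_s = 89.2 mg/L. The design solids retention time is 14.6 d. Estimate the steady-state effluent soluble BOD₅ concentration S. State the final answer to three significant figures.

From the Monod/SRT balance for a CMAS, S = K_s·(1+k_d θ_c)/[θ_c·(Y k − k_d) − 1] = 89.2 × (1 + 0.0964 × 14.6) / [14.6 × (0.420 × 3.28 − 0.0964) − 1] = 214.7 / 17.71 = 12.13 mg/L.

S ≈ 12.1 mg/L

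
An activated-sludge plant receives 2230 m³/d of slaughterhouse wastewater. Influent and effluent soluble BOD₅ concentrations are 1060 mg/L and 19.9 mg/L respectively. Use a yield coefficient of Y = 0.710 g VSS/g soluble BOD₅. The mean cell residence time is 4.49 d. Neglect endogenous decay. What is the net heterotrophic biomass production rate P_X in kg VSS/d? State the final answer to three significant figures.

P_X ≈ 1650 kg VSS/d

No decay correction is needed, so Y_obs = Y = 0.710.
ΔS = 1060 − 19.9 = 1040 mg/L, so the substrate removal rate is 2230 × 1040/1000 = 2319 kg soluble BOD₅/d.
P_X = Y_obs · Q(S₀ − S) = 0.7100 × 2319 = 1647 kg VSS/d.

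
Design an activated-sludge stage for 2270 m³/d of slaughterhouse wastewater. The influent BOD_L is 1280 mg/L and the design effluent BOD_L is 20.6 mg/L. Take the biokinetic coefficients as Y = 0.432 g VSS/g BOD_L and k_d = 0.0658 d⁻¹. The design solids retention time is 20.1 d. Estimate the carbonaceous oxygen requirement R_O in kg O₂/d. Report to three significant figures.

Correct the yield for decay: Y_obs = Y/(1 + k_d θ_c) = 0.432 / (1 + 0.0658 × 20.1) = 0.432 / 2.323 = 0.1860.
Substrate removed = Q·(S₀ − S) = 2270 m³/d × (1280 − 20.6) g/m³ = 2.86×10^6 g/d = 2859 kg/d.
Biomass synthesised: P_X = Y_obs × 2859 = 531.7 kg VSS/d.
Carbonaceous O₂ demand = substrate oxidised − cell-mass equivalent = 2859 − 1.42 × 531.7 = 2104 kg O₂/d.

R_O ≈ 2100 kg O₂/d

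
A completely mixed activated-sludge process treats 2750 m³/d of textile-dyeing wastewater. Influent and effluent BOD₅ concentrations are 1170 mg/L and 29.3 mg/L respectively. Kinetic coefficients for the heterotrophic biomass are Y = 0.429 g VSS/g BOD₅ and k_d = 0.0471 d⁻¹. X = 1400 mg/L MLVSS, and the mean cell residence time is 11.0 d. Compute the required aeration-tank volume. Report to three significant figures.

Steady-state biomass mass balance: V·X·(1 + k_d·θ_c) = Y·Q·(S₀ − S)·θ_c, so V = 0.429 × 2750 × (1170 − 29.3) × 11.0 / [1400 × (1 + 0.0471 × 11.0)] = 1.48×10^7 / 2125 = 6965 m³.

V ≈ 6970 m³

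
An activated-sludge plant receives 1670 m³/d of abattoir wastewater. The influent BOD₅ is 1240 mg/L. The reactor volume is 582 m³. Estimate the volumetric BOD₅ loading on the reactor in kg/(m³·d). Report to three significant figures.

L_v = Q S₀ / V = 1670 × 1240 × 10⁻³ / 582.0 = 3.558 kg/(m³·d).

L_v ≈ 3.56 kg BOD₅/(m³·d)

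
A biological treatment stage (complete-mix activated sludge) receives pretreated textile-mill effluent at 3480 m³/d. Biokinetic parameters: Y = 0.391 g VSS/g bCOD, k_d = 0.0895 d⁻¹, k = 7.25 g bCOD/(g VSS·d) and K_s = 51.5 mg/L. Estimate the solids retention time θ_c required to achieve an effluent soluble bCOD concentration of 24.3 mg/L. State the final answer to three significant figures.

From 1/θ_c = Y·k·S/(K_s + S) − k_d: Y·k·S/(K_s+S) = 0.391 × 7.25 × 24.3 / (51.5 + 24.3) = 0.9088 d⁻¹.
Then 1/θ_c = μ − k_d = 0.9088 − 0.0895 = 0.8193 d⁻¹, giving θ_c = 1.221 d.

θ_c ≈ 1.22 d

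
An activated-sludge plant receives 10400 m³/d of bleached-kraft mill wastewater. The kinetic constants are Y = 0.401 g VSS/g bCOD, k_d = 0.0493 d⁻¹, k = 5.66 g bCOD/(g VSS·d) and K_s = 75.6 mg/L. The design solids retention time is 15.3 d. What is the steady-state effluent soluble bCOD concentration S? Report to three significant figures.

Effluent substrate depends only on kinetics and SRT: S = K_s(1 + k_d θ_c) / [θ_c(Yk − k_d) − 1] = 75.6 × (1 + 0.0493 × 15.3) / [15.3 × (0.401 × 5.66 − 0.0493) − 1] = 132.6 / 32.97 = 4.022 mg/L.

S ≈ 4.02 mg/L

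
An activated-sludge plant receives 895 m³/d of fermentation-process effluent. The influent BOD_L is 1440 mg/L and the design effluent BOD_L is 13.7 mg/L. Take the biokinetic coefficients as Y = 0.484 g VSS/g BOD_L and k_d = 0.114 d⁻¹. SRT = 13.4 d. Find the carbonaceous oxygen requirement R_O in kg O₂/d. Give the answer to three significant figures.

Correct the yield for decay: Y_obs = Y/(1 + k_d θ_c) = 0.484 / (1 + 0.114 × 13.4) = 0.484 / 2.528 = 0.1915.
ΔS = 1440 − 13.7 = 1426 mg/L, so the substrate removal rate is 895 × 1426/1000 = 1277 kg BOD_L/d.
Biomass synthesised: P_X = Y_obs × 1277 = 244.4 kg VSS/d.
Carbonaceous O₂ demand = substrate oxidised − cell-mass equivalent = 1277 − 1.42 × 244.4 = 929.4 kg O₂/d.

R_O ≈ 929 kg O₂/d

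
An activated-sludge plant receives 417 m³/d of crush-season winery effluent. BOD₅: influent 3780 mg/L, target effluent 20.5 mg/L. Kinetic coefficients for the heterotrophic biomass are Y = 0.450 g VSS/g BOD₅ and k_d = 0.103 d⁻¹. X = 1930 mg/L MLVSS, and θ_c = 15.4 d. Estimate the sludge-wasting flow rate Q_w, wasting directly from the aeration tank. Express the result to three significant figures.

From the SRT design equation V = Y Q (S₀−S) θ_c / [X (1 + k_d θ_c)] = 0.450 × 417 × (3780 − 20.5) × 15.4 / [1930 × (1 + 0.103 × 15.4)] = 1.09×10^7 / 4991 = 2177 m³.
Wasting from the aeration tank: Q_w = V / θ_c = 2177 / 15.4 = 141.3 m³/d.

Q_w ≈ 141 m³/d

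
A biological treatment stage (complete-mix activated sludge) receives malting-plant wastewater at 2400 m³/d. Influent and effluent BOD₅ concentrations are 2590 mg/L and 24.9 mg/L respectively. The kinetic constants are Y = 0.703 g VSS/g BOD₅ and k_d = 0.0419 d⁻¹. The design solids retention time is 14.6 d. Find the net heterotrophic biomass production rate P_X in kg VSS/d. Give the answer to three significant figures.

P_X ≈ 2690 kg VSS/d

The observed yield is Y_obs = Y/(1 + k_d·θ_c) = 0.703 / (1 + 0.0419 × 14.6) = 0.703 / 1.612 = 0.4362 g VSS per g BOD₅ removed.
Q·(S₀ − S) = 2400 × (2590 − 24.9) × 10⁻³ = 6156 kg/d removed.
Biomass produced: P_X = Y_obs·Q·ΔS = 0.4362 × 6156 ≈ 2685 kg VSS/d.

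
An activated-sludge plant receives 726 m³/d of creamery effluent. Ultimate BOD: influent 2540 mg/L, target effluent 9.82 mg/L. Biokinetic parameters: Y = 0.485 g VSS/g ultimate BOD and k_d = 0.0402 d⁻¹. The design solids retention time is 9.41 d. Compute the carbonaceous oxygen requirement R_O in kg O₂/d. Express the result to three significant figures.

R_O ≈ 919 kg O₂/d

Observed yield with endogenous decay: Y_obs = Y / (1 + k_d·θ_c) = 0.485 / (1 + 0.0402 × 9.41) = 0.485 / 1.378 = 0.3519 g VSS/g ultimate BOD.
Mass of ultimate BOD removed per day: Q(S₀ − S) = 726 × 2530 g/m³ = 1837 kg/d.
P_X = Y_obs·Q·(S₀ − S) = 0.3519 × 1837 = 646.4 kg VSS/d.
R_O = Q·(S₀ − S) − 1.42·P_X = 1837 − 1.42 × 646.4 = 919.0 kg O₂/d.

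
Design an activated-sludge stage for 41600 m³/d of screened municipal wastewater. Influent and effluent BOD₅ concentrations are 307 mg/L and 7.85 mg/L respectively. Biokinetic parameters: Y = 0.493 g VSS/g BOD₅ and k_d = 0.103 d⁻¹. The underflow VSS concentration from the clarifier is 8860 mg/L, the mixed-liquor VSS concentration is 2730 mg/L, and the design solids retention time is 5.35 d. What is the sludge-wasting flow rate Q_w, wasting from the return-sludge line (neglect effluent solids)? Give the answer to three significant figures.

Q_w ≈ 446 m³/d

Rearranging the biomass balance for a CMAS with decay, V = Y·Q·ΔS·θ_c / [X·(1+k_d θ_c)] = 0.493 × 41600 × (307 − 7.85) × 5.35 / [2730 × (1 + 0.103 × 5.35)] = 3.28×10^7 / 4234 = 7752 m³.
θ_c = V·X/(Q_w·X_r) when wasting from the recycle, so Q_w = V·X/(θ_c·X_r) = 7752 × 2730 / (5.35 × 8860) = 446.4 m³/d.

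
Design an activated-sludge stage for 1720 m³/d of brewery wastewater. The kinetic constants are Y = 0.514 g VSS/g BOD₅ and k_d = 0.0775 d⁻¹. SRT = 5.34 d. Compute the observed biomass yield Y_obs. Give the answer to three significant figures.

Y_obs ≈ 0.364 g VSS/g BOD₅

Correct the yield for decay: Y_obs = Y/(1 + k_d θ_c) = 0.514 / (1 + 0.0775 × 5.34) = 0.514 / 1.414 = 0.3635.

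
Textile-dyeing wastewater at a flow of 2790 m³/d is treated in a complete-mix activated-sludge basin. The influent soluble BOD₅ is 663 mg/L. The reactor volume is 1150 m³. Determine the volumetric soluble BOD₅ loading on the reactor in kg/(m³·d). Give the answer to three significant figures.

L_v ≈ 1.61 kg soluble BOD₅/(m³·d)

Applied soluble BOD₅ load per unit volume = Q·S₀/V = (2790 × 663/1000)/1150 = 1.608 kg soluble BOD₅·m⁻³·d⁻¹.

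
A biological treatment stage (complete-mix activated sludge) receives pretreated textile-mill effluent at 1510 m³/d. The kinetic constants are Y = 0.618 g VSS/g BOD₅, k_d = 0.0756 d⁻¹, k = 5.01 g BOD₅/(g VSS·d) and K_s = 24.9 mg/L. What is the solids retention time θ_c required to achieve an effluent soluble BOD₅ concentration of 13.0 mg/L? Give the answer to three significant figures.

θ_c ≈ 1.01 d

At the target effluent, Y k S/(K_s+S) = 0.618×5.01×13.0/37.90 = 1.062 d⁻¹.
θ_c = 1/(μ − k_d) = 1/(1.062 − 0.0756) = 1/0.9864 = 1.014 d.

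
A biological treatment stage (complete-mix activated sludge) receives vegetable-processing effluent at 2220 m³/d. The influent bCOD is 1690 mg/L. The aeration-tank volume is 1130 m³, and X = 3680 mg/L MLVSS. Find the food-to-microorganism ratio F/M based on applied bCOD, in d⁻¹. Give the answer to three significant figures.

F/M ≈ 0.902 d⁻¹

Food-to-microorganism ratio F/M = Q S₀ / (V X) = 2220 × 1690 / (1130 × 3680) = 0.9022 d⁻¹.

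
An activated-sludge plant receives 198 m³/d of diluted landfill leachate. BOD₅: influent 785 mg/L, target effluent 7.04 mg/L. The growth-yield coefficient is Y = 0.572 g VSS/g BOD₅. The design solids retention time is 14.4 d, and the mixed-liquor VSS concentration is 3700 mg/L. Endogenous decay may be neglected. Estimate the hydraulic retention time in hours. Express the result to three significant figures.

With k_d = 0 the design equation reduces to V = Y Q (S₀−S) θ_c / X = 0.572 × 198 × (785 − 7.04) × 14.4 / 3700 = 342.9 m³.
HRT = V/Q = 342.9 m³ / 198 m³·d⁻¹ = 1.732 d × 24 = 41.56 h.

τ ≈ 41.6 h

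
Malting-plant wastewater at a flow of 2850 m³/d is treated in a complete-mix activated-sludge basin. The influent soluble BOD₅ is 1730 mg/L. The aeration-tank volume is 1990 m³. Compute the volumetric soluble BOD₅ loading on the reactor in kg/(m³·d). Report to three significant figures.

L_v ≈ 2.48 kg soluble BOD₅/(m³·d)

L_v = Q S₀ / V = 2850 × 1730 × 10⁻³ / 1990 = 2.478 kg/(m³·d).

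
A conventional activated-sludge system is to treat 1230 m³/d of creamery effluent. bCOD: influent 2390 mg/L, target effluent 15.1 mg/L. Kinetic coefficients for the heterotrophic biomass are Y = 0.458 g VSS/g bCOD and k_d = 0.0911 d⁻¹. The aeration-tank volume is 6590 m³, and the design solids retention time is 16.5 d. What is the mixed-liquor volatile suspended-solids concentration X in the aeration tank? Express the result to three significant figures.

X ≈ 1340 mg/L

Solving the biomass balance for X: X = Y Q (S₀−S) θ_c / [V (1+k_d θ_c)] = 0.458 × 1230 × (2390 − 15.1) × 16.5 / [6590 × (1 + 0.0911 × 16.5)] = 1338 mg/L.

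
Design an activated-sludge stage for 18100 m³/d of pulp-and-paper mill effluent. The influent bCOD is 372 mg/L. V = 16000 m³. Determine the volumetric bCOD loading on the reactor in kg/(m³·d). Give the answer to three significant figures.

Volumetric loading L_v = Q·S₀ / V = 18100 × 372 g/m³ / 16000 m³ = 420.8 g/(m³·d) = 0.4208 kg bCOD/(m³·d).

L_v ≈ 0.421 kg bCOD/(m³·d)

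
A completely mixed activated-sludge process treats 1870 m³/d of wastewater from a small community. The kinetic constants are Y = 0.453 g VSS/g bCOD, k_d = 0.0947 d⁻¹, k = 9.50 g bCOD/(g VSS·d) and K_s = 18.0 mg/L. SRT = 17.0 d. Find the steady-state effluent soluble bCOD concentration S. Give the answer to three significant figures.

Effluent substrate depends only on kinetics and SRT: S = K_s(1 + k_d θ_c) / [θ_c(Yk − k_d) − 1] = 18.0 × (1 + 0.0947 × 17.0) / [17.0 × (0.453 × 9.50 − 0.0947) − 1] = 46.98 / 70.55 = 0.6659 mg/L.

S ≈ 0.666 mg/L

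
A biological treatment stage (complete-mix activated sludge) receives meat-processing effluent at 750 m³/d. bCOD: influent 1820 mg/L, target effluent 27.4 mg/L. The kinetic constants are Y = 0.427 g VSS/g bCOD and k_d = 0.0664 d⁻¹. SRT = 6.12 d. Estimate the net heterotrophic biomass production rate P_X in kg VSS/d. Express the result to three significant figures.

The observed yield is Y_obs = Y/(1 + k_d·θ_c) = 0.427 / (1 + 0.0664 × 6.12) = 0.427 / 1.406 = 0.3036 g VSS per g bCOD removed.
Q·(S₀ − S) = 750 × (1820 − 27.4) × 10⁻³ = 1344 kg/d removed.
Net biomass production P_X = Y_obs × Q·(S₀ − S) = 0.3036 × 1344 = 408.2 kg VSS/d.

P_X ≈ 408 kg VSS/d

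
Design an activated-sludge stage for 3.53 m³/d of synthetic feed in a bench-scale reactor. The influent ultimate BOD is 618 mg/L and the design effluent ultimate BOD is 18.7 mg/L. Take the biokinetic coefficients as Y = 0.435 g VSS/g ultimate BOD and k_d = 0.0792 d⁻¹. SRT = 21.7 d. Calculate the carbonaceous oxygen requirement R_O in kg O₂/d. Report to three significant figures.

R_O ≈ 1.63 kg O₂/d

Y_obs = Y / (1 + k_d θ_c) = 0.435 / (1 + 0.0792 × 21.7) = 0.435 / 2.719 = 0.1600.
Substrate removed = Q·(S₀ − S) = 3.53 m³/d × (618 − 18.7) g/m³ = 2.12×10^3 g/d = 2.116 kg/d.
P_X = Y_obs·Q·(S₀ − S) = 0.1600 × 2.116 = 0.3385 kg VSS/d.
Carbonaceous O₂ demand = substrate oxidised − cell-mass equivalent = 2.116 − 1.42 × 0.3385 = 1.635 kg O₂/d.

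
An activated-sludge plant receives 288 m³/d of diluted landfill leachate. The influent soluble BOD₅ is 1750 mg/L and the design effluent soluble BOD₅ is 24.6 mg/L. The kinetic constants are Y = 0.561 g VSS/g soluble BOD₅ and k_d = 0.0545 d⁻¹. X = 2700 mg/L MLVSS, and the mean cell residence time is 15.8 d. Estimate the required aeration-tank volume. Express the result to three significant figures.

V ≈ 877 m³

From the SRT design equation V = Y Q (S₀−S) θ_c / [X (1 + k_d θ_c)] = 0.561 × 288 × (1750 − 24.6) × 15.8 / [2700 × (1 + 0.0545 × 15.8)] = 4.4×10^6 / 5025 = 876.5 m³.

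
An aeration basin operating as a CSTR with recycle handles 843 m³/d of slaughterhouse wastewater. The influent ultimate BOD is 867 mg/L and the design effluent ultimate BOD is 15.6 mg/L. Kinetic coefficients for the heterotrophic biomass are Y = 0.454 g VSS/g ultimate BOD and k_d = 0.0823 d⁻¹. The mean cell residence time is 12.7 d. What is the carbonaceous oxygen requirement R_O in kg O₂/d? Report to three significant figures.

The observed yield is Y_obs = Y/(1 + k_d·θ_c) = 0.454 / (1 + 0.0823 × 12.7) = 0.454 / 2.045 = 0.2220 g VSS per g ultimate BOD removed.
Q·(S₀ − S) = 843 × (867 − 15.6) × 10⁻³ = 717.7 kg/d removed.
Biomass synthesised: P_X = Y_obs × 717.7 = 159.3 kg VSS/d.
R_O = Q·ΔS − 1.42 P_X = 717.7 − 226.2 = 491.5 kg O₂/d.

R_O ≈ 491 kg O₂/d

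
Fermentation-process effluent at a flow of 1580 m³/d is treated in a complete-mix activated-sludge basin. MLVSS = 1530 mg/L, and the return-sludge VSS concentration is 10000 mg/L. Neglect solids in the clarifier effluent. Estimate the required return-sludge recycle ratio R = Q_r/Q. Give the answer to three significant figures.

Solids balance on the clarifier gives (1+R)X = R·X_r, so R = X/(X_r − X) = 1530 / (10000 − 1530) = 0.1806.

R ≈ 0.181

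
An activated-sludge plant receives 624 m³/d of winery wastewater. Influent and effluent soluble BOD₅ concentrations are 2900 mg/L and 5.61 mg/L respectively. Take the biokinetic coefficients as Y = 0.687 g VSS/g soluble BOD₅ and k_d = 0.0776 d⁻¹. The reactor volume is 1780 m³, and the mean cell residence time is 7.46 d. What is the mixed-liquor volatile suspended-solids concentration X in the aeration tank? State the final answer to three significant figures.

X = Y·Q·ΔS·θ_c / [V·(1 + k_d θ_c)] = 0.687 × 624 × (2900 − 5.61) × 7.46 / [1780 × (1 + 0.0776 × 7.46)] = 3294 mg/L.

X ≈ 3290 mg/L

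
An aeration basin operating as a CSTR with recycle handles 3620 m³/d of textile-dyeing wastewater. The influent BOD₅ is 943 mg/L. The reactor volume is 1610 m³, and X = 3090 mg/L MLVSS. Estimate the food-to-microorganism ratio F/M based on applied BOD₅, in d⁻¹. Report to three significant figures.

F/M ≈ 0.686 d⁻¹

F/M = applied load / biomass = Q·S₀/(V·X) = 3620 × 943 / (1610 × 3090) = 0.6862 d⁻¹.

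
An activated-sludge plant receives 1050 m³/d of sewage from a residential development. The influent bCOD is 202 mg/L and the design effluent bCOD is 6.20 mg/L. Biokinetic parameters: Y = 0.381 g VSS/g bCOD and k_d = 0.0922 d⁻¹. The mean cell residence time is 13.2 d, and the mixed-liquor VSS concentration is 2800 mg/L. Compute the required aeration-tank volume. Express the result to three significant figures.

From the SRT design equation V = Y Q (S₀−S) θ_c / [X (1 + k_d θ_c)] = 0.381 × 1050 × (202 − 6.20) × 13.2 / [2800 × (1 + 0.0922 × 13.2)] = 1.03×10^6 / 6208 = 166.6 m³.

V ≈ 167 m³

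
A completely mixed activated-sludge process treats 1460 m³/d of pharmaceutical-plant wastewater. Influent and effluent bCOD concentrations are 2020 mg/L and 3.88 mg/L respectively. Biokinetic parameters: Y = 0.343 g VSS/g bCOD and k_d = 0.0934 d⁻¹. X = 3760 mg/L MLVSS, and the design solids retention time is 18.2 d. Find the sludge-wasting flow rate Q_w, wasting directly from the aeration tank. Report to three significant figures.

Q_w ≈ 99.5 m³/d

From the SRT design equation V = Y Q (S₀−S) θ_c / [X (1 + k_d θ_c)] = 0.343 × 1460 × (2020 − 3.88) × 18.2 / [3760 × (1 + 0.0934 × 18.2)] = 1.84×10^7 / 10152 = 1810 m³.
With mixed-liquor wasting, θ_c = V/Q_w, so Q_w = V/θ_c = 1810/18.2 = 99.46 m³/d.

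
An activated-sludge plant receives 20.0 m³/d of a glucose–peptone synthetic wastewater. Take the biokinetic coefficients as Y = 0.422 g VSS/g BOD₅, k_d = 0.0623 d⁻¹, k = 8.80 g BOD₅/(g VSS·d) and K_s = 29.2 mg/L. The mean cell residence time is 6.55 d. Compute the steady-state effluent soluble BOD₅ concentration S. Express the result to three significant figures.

S ≈ 1.79 mg/L

Effluent substrate depends only on kinetics and SRT: S = K_s(1 + k_d θ_c) / [θ_c(Yk − k_d) − 1] = 29.2 × (1 + 0.0623 × 6.55) / [6.55 × (0.422 × 8.80 − 0.0623) − 1] = 41.12 / 22.92 = 1.794 mg/L.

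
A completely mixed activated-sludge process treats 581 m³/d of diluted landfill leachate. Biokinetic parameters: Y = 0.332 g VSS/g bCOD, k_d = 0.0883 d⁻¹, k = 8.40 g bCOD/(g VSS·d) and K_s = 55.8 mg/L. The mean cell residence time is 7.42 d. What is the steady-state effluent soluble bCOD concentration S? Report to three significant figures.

S ≈ 4.85 mg/L

Effluent substrate depends only on kinetics and SRT: S = K_s(1 + k_d θ_c) / [θ_c(Yk − k_d) − 1] = 55.8 × (1 + 0.0883 × 7.42) / [7.42 × (0.332 × 8.40 − 0.0883) − 1] = 92.36 / 19.04 = 4.851 mg/L.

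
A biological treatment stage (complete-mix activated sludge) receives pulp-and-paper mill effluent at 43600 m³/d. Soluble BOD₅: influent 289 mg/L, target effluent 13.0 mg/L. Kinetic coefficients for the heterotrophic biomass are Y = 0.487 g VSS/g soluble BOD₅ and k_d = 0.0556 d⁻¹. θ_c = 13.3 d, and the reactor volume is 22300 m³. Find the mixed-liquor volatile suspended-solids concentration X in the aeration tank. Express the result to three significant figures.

X ≈ 2010 mg/L

Solving the biomass balance for X: X = Y Q (S₀−S) θ_c / [V (1+k_d θ_c)] = 0.487 × 43600 × (289 − 13.0) × 13.3 / [22300 × (1 + 0.0556 × 13.3)] = 2009 mg/L.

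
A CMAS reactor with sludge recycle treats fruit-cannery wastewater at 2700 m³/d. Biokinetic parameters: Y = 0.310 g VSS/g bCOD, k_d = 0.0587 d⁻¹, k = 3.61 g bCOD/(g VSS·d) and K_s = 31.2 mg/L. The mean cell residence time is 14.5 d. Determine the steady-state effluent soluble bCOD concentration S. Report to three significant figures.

Effluent substrate depends only on kinetics and SRT: S = K_s(1 + k_d θ_c) / [θ_c(Yk − k_d) − 1] = 31.2 × (1 + 0.0587 × 14.5) / [14.5 × (0.310 × 3.61 − 0.0587) − 1] = 57.76 / 14.38 = 4.018 mg/L.

S ≈ 4.02 mg/L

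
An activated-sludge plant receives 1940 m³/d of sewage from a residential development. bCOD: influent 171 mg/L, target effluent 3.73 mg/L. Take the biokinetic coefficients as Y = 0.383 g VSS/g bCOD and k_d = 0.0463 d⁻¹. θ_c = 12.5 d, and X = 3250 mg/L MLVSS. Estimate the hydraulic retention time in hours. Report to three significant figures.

τ ≈ 3.75 h

From the SRT design equation V = Y Q (S₀−S) θ_c / [X (1 + k_d θ_c)] = 0.383 × 1940 × (171 − 3.73) × 12.5 / [3250 × (1 + 0.0463 × 12.5)] = 1.55×10^6 / 5131 = 302.8 m³.
Hydraulic retention time τ = V/Q = 302.8 / 1940 = 0.1561 d = 3.746 h.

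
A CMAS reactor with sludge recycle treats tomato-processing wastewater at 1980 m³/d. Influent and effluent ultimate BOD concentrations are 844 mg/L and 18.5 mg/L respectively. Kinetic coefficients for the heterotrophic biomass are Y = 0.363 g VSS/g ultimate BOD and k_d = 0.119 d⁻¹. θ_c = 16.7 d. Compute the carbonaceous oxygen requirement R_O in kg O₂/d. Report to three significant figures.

Y_obs = Y / (1 + k_d θ_c) = 0.363 / (1 + 0.119 × 16.7) = 0.363 / 2.987 = 0.1215.
Substrate removed = Q·(S₀ − S) = 1980 m³/d × (844 − 18.5) g/m³ = 1.63×10^6 g/d = 1634 kg/d.
Biomass synthesised: P_X = Y_obs × 1634 = 198.6 kg VSS/d.
Carbonaceous O₂ demand = substrate oxidised − cell-mass equivalent = 1634 − 1.42 × 198.6 = 1352 kg O₂/d.

R_O ≈ 1350 kg O₂/d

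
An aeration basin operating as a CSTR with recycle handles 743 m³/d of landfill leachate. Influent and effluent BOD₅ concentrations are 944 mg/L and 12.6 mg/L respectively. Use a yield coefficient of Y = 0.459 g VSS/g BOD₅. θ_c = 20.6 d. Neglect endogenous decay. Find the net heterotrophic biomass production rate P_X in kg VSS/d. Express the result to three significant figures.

P_X ≈ 318 kg VSS/d

Since k_d ≈ 0, Y_obs = Y = 0.459 g VSS/g BOD₅.
Mass of BOD₅ removed per day: Q(S₀ − S) = 743 × 931.4 g/m³ = 692.0 kg/d.
So the net sludge growth is P_X = 0.4590 × 692.0 = 317.6 kg VSS/d.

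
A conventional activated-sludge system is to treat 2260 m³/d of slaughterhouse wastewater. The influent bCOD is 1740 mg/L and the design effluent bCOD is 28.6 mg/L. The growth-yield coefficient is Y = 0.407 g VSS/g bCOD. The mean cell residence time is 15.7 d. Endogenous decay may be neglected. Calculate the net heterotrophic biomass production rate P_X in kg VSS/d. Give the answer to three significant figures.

P_X ≈ 1570 kg VSS/d

With endogenous decay neglected, the observed yield equals the true yield: Y_obs = Y = 0.407 g VSS/g bCOD.
Substrate removed = Q·(S₀ − S) = 2260 m³/d × (1740 − 28.6) g/m³ = 3.87×10^6 g/d = 3868 kg/d.
Net biomass production P_X = Y_obs × Q·(S₀ − S) = 0.4070 × 3868 = 1574 kg VSS/d.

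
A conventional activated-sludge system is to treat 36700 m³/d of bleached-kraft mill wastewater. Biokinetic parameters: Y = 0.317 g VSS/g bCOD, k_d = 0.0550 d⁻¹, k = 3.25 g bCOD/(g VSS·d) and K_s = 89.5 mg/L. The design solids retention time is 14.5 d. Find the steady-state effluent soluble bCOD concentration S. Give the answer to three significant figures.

S ≈ 12.2 mg/L

For a completely mixed reactor with recycle the Lawrence–McCarty relation gives S = K_s·(1 + k_d·θ_c) / [θ_c·(Y·k − k_d) − 1] = 89.5 × (1 + 0.0550 × 14.5) / [14.5 × (0.317 × 3.25 − 0.0550) − 1] = 160.9 / 13.14 = 12.24 mg/L.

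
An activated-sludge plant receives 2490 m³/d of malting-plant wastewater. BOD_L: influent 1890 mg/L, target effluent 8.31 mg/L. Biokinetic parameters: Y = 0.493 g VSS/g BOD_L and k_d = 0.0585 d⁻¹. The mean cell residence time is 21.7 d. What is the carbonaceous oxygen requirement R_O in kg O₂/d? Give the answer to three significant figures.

Observed yield with endogenous decay: Y_obs = Y / (1 + k_d·θ_c) = 0.493 / (1 + 0.0585 × 21.7) = 0.493 / 2.269 = 0.2172 g VSS/g BOD_L.
Substrate removed = Q·(S₀ − S) = 2490 m³/d × (1890 − 8.31) g/m³ = 4.69×10^6 g/d = 4685 kg/d.
Biomass synthesised: P_X = Y_obs × 4685 = 1018 kg VSS/d.
R_O = Q·(S₀ − S) − 1.42·P_X = 4685 − 1.42 × 1018 = 3240 kg O₂/d.

R_O ≈ 3240 kg O₂/d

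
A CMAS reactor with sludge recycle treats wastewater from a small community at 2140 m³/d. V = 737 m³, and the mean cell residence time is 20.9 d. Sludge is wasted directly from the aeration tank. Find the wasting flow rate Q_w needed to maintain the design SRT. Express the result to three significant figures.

Wasting from the aeration tank: Q_w = V / θ_c = 737.0 / 20.9 = 35.26 m³/d.

Q_w ≈ 35.3 m³/d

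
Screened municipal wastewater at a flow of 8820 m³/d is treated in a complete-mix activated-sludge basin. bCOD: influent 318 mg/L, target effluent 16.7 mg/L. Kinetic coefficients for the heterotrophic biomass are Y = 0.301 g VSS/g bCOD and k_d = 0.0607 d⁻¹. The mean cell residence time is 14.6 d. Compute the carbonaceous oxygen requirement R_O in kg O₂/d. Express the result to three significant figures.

R_O ≈ 2060 kg O₂/d

The observed yield is Y_obs = Y/(1 + k_d·θ_c) = 0.301 / (1 + 0.0607 × 14.6) = 0.301 / 1.886 = 0.1596 g VSS per g bCOD removed.
Substrate removed = Q·(S₀ − S) = 8820 m³/d × (318 − 16.7) g/m³ = 2.66×10^6 g/d = 2657 kg/d.
Biomass synthesised: P_X = Y_obs × 2657 = 424.1 kg VSS/d.
R_O = Q·ΔS − 1.42 P_X = 2657 − 602.2 = 2055 kg O₂/d.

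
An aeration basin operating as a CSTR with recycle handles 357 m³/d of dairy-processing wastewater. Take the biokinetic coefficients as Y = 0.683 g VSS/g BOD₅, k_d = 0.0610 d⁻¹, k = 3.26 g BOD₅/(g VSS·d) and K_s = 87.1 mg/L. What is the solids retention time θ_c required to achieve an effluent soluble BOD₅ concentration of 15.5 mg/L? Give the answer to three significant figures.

θ_c ≈ 3.63 d

From 1/θ_c = Y·k·S/(K_s + S) − k_d: Y·k·S/(K_s+S) = 0.683 × 3.26 × 15.5 / (87.1 + 15.5) = 0.3364 d⁻¹.
θ_c = 1/(μ − k_d) = 1/(0.3364 − 0.0610) = 1/0.2754 = 3.631 d.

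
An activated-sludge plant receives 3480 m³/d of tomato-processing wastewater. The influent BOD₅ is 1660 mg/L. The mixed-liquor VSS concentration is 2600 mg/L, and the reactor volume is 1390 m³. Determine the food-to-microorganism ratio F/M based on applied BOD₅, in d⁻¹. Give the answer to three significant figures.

F/M ≈ 1.60 d⁻¹

Food-to-microorganism ratio F/M = Q S₀ / (V X) = 3480 × 1660 / (1390 × 2600) = 1.598 d⁻¹.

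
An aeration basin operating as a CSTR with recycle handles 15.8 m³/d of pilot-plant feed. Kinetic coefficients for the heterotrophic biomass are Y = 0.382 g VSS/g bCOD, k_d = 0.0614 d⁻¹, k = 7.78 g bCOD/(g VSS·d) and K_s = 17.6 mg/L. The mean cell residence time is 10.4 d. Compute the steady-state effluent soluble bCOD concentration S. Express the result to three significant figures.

S ≈ 0.985 mg/L

From the Monod/SRT balance for a CMAS, S = K_s·(1+k_d θ_c)/[θ_c·(Y k − k_d) − 1] = 17.6 × (1 + 0.0614 × 10.4) / [10.4 × (0.382 × 7.78 − 0.0614) − 1] = 28.84 / 29.27 = 0.9853 mg/L.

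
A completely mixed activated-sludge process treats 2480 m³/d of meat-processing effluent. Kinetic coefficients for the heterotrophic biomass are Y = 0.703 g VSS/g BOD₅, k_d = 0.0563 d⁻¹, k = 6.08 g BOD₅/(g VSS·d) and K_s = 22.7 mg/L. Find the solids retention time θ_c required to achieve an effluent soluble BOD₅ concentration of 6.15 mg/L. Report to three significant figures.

θ_c ≈ 1.17 d

From 1/θ_c = Y·k·S/(K_s + S) − k_d: Y·k·S/(K_s+S) = 0.703 × 6.08 × 6.15 / (22.7 + 6.15) = 0.9111 d⁻¹.
θ_c = 1/(μ − k_d) = 1/(0.9111 − 0.0563) = 1/0.8548 = 1.170 d.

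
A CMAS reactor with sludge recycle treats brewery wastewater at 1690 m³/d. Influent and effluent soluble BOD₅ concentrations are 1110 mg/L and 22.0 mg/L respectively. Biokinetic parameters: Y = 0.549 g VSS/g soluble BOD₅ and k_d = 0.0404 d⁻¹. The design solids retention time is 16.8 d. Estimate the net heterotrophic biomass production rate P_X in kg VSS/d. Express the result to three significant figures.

P_X ≈ 601 kg VSS/d

Correct the yield for decay: Y_obs = Y/(1 + k_d θ_c) = 0.549 / (1 + 0.0404 × 16.8) = 0.549 / 1.679 = 0.3270.
Substrate removed = Q·(S₀ − S) = 1690 m³/d × (1110 − 22.0) g/m³ = 1.84×10^6 g/d = 1839 kg/d.
P_X = Y_obs · Q(S₀ − S) = 0.3270 × 1839 = 601.3 kg VSS/d.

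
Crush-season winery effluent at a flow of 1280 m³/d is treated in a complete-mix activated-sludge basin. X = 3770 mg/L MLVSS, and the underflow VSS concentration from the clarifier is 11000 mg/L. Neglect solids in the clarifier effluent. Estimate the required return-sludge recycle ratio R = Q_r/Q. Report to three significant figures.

R ≈ 0.521

Mass balance around the secondary clarifier (neglecting effluent solids): R = X / (X_r − X) = 3770 / (11000 − 3770) = 0.5214.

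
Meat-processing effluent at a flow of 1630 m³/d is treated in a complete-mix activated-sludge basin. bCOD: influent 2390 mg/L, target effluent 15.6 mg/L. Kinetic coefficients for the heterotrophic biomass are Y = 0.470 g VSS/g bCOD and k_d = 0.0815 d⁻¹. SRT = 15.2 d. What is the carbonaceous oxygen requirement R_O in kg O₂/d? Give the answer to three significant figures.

R_O ≈ 2720 kg O₂/d

Observed yield with endogenous decay: Y_obs = Y / (1 + k_d·θ_c) = 0.470 / (1 + 0.0815 × 15.2) = 0.470 / 2.239 = 0.2099 g VSS/g bCOD.
ΔS = 2390 − 15.6 = 2374 mg/L, so the substrate removal rate is 1630 × 2374/1000 = 3870 kg bCOD/d.
Biomass synthesised: P_X = Y_obs × 3870 = 812.5 kg VSS/d.
Carbonaceous O₂ demand = substrate oxidised − cell-mass equivalent = 3870 − 1.42 × 812.5 = 2717 kg O₂/d.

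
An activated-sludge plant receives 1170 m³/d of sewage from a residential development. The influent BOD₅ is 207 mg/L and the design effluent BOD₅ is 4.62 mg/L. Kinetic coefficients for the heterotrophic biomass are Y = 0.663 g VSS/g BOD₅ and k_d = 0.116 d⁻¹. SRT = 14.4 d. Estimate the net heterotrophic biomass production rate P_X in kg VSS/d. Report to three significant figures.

P_X ≈ 58.8 kg VSS/d

Correct the yield for decay: Y_obs = Y/(1 + k_d θ_c) = 0.663 / (1 + 0.116 × 14.4) = 0.663 / 2.670 = 0.2483.
Substrate removed = Q·(S₀ − S) = 1170 m³/d × (207 − 4.62) g/m³ = 2.37×10^5 g/d = 236.8 kg/d.
Net biomass production P_X = Y_obs × Q·(S₀ − S) = 0.2483 × 236.8 = 58.79 kg VSS/d.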